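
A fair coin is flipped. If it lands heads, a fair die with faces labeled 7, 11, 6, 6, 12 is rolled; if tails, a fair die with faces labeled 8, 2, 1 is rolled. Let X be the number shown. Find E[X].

E[X | heads] = (7+11+6+6+12)/5 = 42/5.
E[X | tails] = (8+2+1)/3 = 11/3.
E[X] = (1/2)·(42/5) + (1/2)·(11/3) = 181/30.

181/30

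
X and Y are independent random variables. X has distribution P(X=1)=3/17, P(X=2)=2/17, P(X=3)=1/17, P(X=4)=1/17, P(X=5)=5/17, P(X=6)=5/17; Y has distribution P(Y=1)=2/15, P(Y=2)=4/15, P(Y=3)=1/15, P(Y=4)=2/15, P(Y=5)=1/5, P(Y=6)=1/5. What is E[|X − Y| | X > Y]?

327/122

P(X > Y) = 122/255.
Summing |X−Y|·P(x,y) over outcomes with X > Y gives 109/85.
E[|X − Y| | X > Y] = (109/85) / (122/255) = 327/122.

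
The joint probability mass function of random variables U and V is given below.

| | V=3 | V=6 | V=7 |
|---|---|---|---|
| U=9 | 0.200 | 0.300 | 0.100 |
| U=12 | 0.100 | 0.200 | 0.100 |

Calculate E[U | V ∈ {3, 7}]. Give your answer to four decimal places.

P(V ∈ {3, 7}) = 0.500.
Σ U·P over the event = 9·(0.200) + 9·(0.100) + 12·(0.100) + 12·(0.100) = 5.100.
E[U | V ∈ {3, 7}] = (5.100) / (0.500) = 10.2000.

10.2000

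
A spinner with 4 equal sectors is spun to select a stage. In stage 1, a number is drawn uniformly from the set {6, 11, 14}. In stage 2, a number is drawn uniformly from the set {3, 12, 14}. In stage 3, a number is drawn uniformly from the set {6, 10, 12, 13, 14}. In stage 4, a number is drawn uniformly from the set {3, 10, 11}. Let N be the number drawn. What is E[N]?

E[N | stage 1] = (6+11+14)/3 = 31/3.
E[N | stage 2] = (3+12+14)/3 = 29/3.
E[N | stage 3] = (6+10+12+13+14)/5 = 11.
E[N | stage 4] = (3+10+11)/3 = 8.
By the law of total expectation,
E[N] = (1/4)·(31/3) + (1/4)·(29/3) + (1/4)·(11) + (1/4)·(8) = 39/4.

39/4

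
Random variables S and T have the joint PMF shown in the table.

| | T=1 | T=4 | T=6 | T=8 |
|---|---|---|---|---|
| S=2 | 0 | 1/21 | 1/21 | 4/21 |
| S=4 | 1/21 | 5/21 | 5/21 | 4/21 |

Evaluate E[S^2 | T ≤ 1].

16

P(T ≤ 1) = 1/21.
Σ S^2·P over the event = 16·(1/21) = 16/21.
E[S^2 | T ≤ 1] = (16/21) / (1/21) = 16.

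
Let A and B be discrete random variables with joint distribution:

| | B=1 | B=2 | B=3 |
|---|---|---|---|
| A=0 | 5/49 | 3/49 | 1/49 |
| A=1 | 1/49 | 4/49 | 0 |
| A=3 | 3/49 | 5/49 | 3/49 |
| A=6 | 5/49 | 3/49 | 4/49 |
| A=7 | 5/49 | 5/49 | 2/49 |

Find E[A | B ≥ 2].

119/30

P(B ≥ 2) = 30/49.
Summing A·P(A=x,B=y) over the conditioning event gives 17/7.
E[A | B ≥ 2] = (17/7) / (30/49) = 119/30.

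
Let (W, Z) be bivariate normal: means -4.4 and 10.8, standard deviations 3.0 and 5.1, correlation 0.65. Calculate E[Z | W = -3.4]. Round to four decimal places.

11.9050

For a bivariate normal, E[Z | W=x] = μ_Z + ρ·(σ_Z/σ_W)·(x − μ_W).
E[Z | W=-3.4] = 10.8 + (0.65)·(5.1/3.0)·(-3.4 − (-4.4)) = 10.8 + (1.105)·(1) = 11.9050.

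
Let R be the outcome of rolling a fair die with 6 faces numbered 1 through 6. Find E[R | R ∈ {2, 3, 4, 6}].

P(R ∈ {2, 3, 4, 6}) = 2/3.
Σ over the event: 2·1/6 + 3·1/6 + 4·1/6 + 6·1/6 = 5/2.
E[R | R ∈ {2, 3, 4, 6}] = (5/2) / (2/3) = 15/4.

15/4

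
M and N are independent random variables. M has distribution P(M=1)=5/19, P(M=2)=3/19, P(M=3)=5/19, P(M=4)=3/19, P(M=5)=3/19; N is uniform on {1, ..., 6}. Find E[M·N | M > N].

P(M > N) = 17/57.
Summing MN·P(x,y) over outcomes with M > N gives 91/38.
E[M·N | M > N] = (91/38) / (17/57) = 273/34.

273/34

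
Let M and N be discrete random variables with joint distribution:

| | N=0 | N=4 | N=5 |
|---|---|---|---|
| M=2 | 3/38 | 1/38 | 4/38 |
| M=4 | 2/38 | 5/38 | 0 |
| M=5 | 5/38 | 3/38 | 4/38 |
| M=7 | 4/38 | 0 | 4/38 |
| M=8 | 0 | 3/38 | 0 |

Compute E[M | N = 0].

67/14

P(N = 0) = 7/19.
Σ M·P over the event = 2·(3/38) + 4·(2/38) + 5·(5/38) + 7·(4/38) = 67/38.
E[M | N = 0] = (67/38) / (7/19) = 67/14.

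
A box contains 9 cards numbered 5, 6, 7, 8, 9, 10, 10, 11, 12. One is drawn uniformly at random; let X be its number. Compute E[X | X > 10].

23/2

P(X > 10) = 2/9.
Σ over the event: 11·1/9 + 12·1/9 = 23/9.
E[X | X > 10] = (23/9) / (2/9) = 23/2.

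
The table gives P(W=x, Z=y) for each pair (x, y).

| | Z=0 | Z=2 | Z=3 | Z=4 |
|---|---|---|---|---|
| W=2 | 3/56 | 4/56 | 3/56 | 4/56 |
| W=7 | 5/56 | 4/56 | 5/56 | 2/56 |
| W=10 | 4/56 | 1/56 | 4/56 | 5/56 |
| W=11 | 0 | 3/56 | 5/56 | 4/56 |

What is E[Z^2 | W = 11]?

P(W = 11) = 3/14.
Σ Z^2·P over the event = 4·(3/56) + 9·(5/56) + 16·(4/56) = 121/56.
E[Z^2 | W = 11] = (121/56) / (3/14) = 121/12.

121/12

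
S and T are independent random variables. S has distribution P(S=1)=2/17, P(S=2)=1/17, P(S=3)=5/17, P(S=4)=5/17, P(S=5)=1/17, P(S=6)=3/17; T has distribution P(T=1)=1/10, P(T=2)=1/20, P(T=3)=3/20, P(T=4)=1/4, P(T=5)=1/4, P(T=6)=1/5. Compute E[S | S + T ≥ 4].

P(S + T ≥ 4) = 83/85.
Summing S·P(x,y) over outcomes with S + T ≥ 4 gives 123/34.
E[S | S + T ≥ 4] = (123/34) / (83/85) = 615/166.

615/166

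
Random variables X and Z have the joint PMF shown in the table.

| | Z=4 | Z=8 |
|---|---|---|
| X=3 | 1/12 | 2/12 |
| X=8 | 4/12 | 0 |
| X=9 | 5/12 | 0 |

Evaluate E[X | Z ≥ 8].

P(Z ≥ 8) = 1/6.
Summing X·P(X=x,Z=y) over the conditioning event gives 1/2.
E[X | Z ≥ 8] = (1/2) / (1/6) = 3.

3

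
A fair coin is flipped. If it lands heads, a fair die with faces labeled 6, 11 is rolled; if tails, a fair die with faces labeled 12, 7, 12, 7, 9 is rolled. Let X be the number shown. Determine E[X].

179/20

E[X | heads] = (6+11)/2 = 17/2.
E[X | tails] = (12+7+12+7+9)/5 = 47/5.
By the law of total expectation,
E[X] = (1/2)·(17/2) + (1/2)·(47/5) = 179/20.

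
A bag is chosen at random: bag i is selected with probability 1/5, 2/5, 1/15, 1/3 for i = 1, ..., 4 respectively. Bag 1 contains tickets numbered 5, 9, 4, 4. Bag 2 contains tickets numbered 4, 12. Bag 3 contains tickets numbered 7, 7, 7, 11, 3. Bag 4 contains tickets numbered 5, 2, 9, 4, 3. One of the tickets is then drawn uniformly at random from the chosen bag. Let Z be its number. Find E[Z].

63/10

E[Z | bag 1] = (5+9+4+4)/4 = 11/2.
E[Z | bag 2] = (4+12)/2 = 8.
E[Z | bag 3] = (7+7+7+11+3)/5 = 7.
E[Z | bag 4] = (5+2+9+4+3)/5 = 23/5.
By the law of total expectation,
E[Z] = (1/5)·(11/2) + (2/5)·(8) + (1/15)·(7) + (1/3)·(23/5) = 63/10.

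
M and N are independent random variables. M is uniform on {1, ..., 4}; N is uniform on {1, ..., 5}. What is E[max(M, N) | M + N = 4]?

8/3

P(M + N = 4) = 3/20.
Summing max(M,N)·P(x,y) over outcomes with M + N = 4 gives 2/5.
E[max(M, N) | M + N = 4] = (2/5) / (3/20) = 8/3.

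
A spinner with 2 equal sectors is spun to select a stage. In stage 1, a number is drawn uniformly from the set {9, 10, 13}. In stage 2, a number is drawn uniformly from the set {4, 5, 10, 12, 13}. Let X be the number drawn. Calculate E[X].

E[X | stage 1] = (9+10+13)/3 = 32/3.
E[X | stage 2] = (4+5+10+12+13)/5 = 44/5.
E[X] = (1/2)·(32/3) + (1/2)·(44/5) = 146/15.

146/15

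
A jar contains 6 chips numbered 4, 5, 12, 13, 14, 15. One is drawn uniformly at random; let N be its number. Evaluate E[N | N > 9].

27/2

P(N > 9) = 2/3.
Σ over the event: 12·1/6 + 13·1/6 + 14·1/6 + 15·1/6 = 9.
E[N | N > 9] = (9) / (2/3) = 27/2.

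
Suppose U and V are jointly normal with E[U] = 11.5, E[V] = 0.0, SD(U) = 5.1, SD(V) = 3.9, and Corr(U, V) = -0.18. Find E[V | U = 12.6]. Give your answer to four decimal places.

E[V | U=x] = μ_V + ρ(σ_V/σ_U)(x − μ_U) for jointly normal variables.
E[V | U=12.6] = 0.0 + (-0.18)·(3.9/5.1)·(12.6 − (11.5)) = 0.0 + (-0.13765)·(1.1) = -0.1514.

-0.1514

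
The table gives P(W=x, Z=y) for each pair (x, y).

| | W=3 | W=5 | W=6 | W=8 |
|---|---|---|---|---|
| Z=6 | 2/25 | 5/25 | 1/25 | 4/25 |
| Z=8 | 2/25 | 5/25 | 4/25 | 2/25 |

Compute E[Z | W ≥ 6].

P(W ≥ 6) = 11/25.
Σ Z·P over the event = 6·(1/25) + 8·(4/25) + 6·(4/25) + 8·(2/25) = 78/25.
E[Z | W ≥ 6] = (78/25) / (11/25) = 78/11.

78/11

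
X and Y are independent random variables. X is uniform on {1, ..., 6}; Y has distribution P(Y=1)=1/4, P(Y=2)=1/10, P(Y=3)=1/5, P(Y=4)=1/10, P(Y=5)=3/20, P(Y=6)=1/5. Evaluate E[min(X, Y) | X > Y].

P(X > Y) = 13/30.
Summing min(X,Y)·P(x,y) over outcomes with X > Y gives 9/10.
E[min(X, Y) | X > Y] = (9/10) / (13/30) = 27/13.

27/13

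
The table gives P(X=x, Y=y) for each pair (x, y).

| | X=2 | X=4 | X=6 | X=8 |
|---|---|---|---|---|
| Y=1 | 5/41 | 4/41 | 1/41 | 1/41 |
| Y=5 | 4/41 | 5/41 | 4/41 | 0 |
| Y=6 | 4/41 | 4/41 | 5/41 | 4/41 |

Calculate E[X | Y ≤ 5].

P(Y ≤ 5) = 24/41.
Σ X·P over the event = 2·(5/41) + 2·(4/41) + 4·(4/41) + 4·(5/41) + 6·(1/41) + 6·(4/41) + 8·(1/41) = 92/41.
E[X | Y ≤ 5] = (92/41) / (24/41) = 23/6.

23/6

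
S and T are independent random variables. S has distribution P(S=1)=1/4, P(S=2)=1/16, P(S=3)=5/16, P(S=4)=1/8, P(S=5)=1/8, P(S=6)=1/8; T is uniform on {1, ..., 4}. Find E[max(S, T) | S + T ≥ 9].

17/3

P(S + T ≥ 9) = 3/32.
Summing max(S,T)·P(x,y) over outcomes with S + T ≥ 9 gives 17/32.
E[max(S, T) | S + T ≥ 9] = (17/32) / (3/32) = 17/3.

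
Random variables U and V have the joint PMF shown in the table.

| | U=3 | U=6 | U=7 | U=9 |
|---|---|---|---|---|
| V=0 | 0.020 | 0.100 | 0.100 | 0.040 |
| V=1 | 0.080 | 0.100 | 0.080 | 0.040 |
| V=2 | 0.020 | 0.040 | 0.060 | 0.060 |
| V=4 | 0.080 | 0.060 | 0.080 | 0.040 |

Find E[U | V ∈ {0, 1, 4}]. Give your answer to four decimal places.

6.0976

P(V ∈ {0, 1, 4}) = 0.820.
Summing U·P(U=x,V=y) over the conditioning event gives 5.000.
E[U | V ∈ {0, 1, 4}] = (5.000) / (0.820) = 6.0976.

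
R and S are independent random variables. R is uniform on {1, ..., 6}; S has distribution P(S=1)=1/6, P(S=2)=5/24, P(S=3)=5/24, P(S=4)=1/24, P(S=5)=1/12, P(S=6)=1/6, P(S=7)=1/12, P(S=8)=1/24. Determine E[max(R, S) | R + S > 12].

15/2

P(R + S > 12) = 1/36.
Summing max(R,S)·P(x,y) over outcomes with R + S > 12 gives 5/24.
E[max(R, S) | R + S > 12] = (5/24) / (1/36) = 15/2.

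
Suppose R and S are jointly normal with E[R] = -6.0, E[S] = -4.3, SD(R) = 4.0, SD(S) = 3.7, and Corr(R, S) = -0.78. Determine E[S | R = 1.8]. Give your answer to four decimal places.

-9.9277

For a bivariate normal, E[S | R=x] = μ_S + ρ·(σ_S/σ_R)·(x − μ_R).
E[S | R=1.8] = -4.3 + (-0.78)·(3.7/4.0)·(1.8 − (-6.0)) = -4.3 + (-0.7215)·(7.8) = -9.9277.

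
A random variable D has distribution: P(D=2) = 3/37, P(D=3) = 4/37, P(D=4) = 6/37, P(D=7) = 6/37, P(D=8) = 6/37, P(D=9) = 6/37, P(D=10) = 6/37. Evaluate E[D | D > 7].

9

P(D > 7) = 18/37.
Σ over the event: 8·6/37 + 9·6/37 + 10·6/37 = 162/37.
E[D | D > 7] = (162/37) / (18/37) = 9.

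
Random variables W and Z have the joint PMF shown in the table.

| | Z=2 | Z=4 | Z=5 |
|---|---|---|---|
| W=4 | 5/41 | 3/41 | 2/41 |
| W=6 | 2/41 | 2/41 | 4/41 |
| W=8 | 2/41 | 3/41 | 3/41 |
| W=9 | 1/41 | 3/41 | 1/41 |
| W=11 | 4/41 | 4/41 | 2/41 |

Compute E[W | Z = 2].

P(Z = 2) = 14/41.
Σ W·P over the event = 4·(5/41) + 6·(2/41) + 8·(2/41) + 9·(1/41) + 11·(4/41) = 101/41.
E[W | Z = 2] = (101/41) / (14/41) = 101/14.

101/14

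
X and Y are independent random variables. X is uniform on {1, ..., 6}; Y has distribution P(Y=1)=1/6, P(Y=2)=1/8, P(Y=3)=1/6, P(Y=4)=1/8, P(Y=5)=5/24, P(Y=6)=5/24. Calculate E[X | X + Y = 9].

P(X + Y = 9) = 17/144.
Summing X·P(x,y) over outcomes with X + Y = 9 gives 37/72.
E[X | X + Y = 9] = (37/72) / (17/144) = 74/17.

74/17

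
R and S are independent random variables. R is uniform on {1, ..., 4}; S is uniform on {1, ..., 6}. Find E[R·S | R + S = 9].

19

Outcomes with R + S = 9: (3,6), (4,5), each with probability 1/24.
E[R·S | R + S = 9] = (18 + 20) / 2 = 19.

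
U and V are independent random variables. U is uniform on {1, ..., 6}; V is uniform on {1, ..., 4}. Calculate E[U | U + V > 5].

32/7

P(U + V > 5) = 7/12.
Summing U·P(x,y) over outcomes with U + V > 5 gives 8/3.
E[U | U + V > 5] = (8/3) / (7/12) = 32/7.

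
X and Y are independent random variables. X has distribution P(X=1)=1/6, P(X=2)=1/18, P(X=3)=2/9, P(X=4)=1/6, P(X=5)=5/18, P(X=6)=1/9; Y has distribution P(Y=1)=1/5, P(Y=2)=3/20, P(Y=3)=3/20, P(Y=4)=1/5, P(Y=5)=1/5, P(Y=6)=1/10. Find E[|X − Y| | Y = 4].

4/3

P(Y = 4) = 1/5.
Summing |X−Y|·P(x,y) over outcomes with Y = 4 gives 4/15.
E[|X − Y| | Y = 4] = (4/15) / (1/5) = 4/3.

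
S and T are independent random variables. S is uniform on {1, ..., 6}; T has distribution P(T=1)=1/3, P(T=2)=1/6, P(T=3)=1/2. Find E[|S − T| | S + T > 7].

19/7

P(S + T > 7) = 7/36.
Summing |S−T|·P(x,y) over outcomes with S + T > 7 gives 19/36.
E[|S − T| | S + T > 7] = (19/36) / (7/36) = 19/7.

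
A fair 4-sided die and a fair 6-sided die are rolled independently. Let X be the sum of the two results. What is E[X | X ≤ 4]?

P(X ≤ 4) = 1/4.
Σ over the event: 2·1/24 + 3·1/12 + 4·1/8 = 5/6.
E[X | X ≤ 4] = (5/6) / (1/4) = 10/3.

10/3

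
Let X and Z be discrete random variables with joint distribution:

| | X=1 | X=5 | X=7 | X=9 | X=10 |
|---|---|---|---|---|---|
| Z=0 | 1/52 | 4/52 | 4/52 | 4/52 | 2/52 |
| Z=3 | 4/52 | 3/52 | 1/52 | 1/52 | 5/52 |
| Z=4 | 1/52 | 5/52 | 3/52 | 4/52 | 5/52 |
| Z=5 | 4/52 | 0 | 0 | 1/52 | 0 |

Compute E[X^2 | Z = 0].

P(Z = 0) = 15/52.
Σ X^2·P over the event = 1·(1/52) + 25·(4/52) + 49·(4/52) + 81·(4/52) + 100·(2/52) = 821/52.
E[X^2 | Z = 0] = (821/52) / (15/52) = 821/15.

821/15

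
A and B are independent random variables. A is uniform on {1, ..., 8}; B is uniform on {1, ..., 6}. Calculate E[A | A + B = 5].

5/2

Outcomes with A + B = 5: (1,4), (2,3), (3,2), (4,1), each with probability 1/48.
E[A | A + B = 5] = (1 + 2 + 3 + 4) / 4 = 5/2.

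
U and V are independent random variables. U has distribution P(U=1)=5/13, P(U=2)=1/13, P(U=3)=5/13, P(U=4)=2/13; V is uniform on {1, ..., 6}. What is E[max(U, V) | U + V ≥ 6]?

206/43

P(U + V ≥ 6) = 43/78.
Summing max(U,V)·P(x,y) over outcomes with U + V ≥ 6 gives 103/39.
E[max(U, V) | U + V ≥ 6] = (103/39) / (43/78) = 206/43.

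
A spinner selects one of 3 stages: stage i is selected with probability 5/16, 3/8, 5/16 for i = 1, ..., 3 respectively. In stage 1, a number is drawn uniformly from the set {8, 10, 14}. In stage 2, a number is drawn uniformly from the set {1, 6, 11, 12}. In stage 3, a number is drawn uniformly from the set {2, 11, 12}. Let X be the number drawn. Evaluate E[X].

E[X | stage 1] = (8+10+14)/3 = 32/3.
E[X | stage 2] = (1+6+11+12)/4 = 15/2.
E[X | stage 3] = (2+11+12)/3 = 25/3.
E[X] = (5/16)·(32/3) + (3/8)·(15/2) + (5/16)·(25/3) = 35/4.

35/4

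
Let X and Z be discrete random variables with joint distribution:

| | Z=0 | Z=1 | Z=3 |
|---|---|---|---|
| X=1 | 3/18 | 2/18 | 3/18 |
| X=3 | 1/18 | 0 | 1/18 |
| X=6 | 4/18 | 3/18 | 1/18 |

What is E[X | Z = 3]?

P(Z = 3) = 5/18.
Σ X·P over the event = 1·(3/18) + 3·(1/18) + 6·(1/18) = 2/3.
E[X | Z = 3] = (2/3) / (5/18) = 12/5.

12/5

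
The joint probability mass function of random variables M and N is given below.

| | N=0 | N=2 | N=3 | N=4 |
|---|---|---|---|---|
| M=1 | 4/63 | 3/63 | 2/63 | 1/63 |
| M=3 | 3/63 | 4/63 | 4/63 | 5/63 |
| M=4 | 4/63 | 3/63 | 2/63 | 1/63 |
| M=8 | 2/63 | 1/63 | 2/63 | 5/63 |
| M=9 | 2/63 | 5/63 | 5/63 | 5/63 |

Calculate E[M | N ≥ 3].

P(N ≥ 3) = 32/63.
Summing M·P(M=x,N=y) over the conditioning event gives 188/63.
E[M | N ≥ 3] = (188/63) / (32/63) = 47/8.

47/8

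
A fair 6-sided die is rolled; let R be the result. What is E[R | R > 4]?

11/2

Given R > 4, R is equally likely to be any of {5, 6}.
E[R | R > 4] = (5 + 6) / 2 = 11/2.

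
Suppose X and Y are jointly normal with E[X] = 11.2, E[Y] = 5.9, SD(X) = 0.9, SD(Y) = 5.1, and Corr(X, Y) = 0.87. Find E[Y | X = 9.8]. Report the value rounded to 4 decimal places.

E[Y | X=x] = μ_Y + ρ(σ_Y/σ_X)(x − μ_X) for jointly normal variables.
E[Y | X=9.8] = 5.9 + (0.87)·(5.1/0.9)·(9.8 − (11.2)) = 5.9 + (4.93)·(-1.4) = -1.0020.

-1.0020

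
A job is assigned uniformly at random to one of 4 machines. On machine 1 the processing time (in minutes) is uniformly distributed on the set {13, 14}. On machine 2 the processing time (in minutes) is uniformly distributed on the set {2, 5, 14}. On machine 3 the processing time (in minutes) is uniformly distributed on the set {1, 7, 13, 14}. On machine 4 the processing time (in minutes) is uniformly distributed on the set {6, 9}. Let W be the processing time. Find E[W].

147/16

E[W | machine 1] = (13+14)/2 = 27/2.
E[W | machine 2] = (2+5+14)/3 = 7.
E[W | machine 3] = (1+7+13+14)/4 = 35/4.
E[W | machine 4] = (6+9)/2 = 15/2.
By the law of total expectation,
E[W] = (1/4)·(27/2) + (1/4)·(7) + (1/4)·(35/4) + (1/4)·(15/2) = 147/16.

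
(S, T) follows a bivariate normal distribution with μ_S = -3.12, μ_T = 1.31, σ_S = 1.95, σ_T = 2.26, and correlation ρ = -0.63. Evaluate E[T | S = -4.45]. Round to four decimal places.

2.2811

E[T | S=x] = μ_T + ρ(σ_T/σ_S)(x − μ_S) for jointly normal variables.
E[T | S=-4.45] = 1.31 + (-0.63)·(2.26/1.95)·(-4.45 − (-3.12)) = 1.31 + (-0.73015)·(-1.33) = 2.2811.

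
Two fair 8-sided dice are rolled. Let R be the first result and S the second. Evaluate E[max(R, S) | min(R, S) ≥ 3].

233/36

P(min(R, S) ≥ 3) = 9/16.
Summing max(R,S)·P(x,y) over outcomes with min(R, S) ≥ 3 gives 233/64.
E[max(R, S) | min(R, S) ≥ 3] = (233/64) / (9/16) = 233/36.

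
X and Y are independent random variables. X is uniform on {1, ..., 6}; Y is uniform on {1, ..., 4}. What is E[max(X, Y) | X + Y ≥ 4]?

P(X + Y ≥ 4) = 7/8.
Summing max(X,Y)·P(x,y) over outcomes with X + Y ≥ 4 gives 89/24.
E[max(X, Y) | X + Y ≥ 4] = (89/24) / (7/8) = 89/21.

89/21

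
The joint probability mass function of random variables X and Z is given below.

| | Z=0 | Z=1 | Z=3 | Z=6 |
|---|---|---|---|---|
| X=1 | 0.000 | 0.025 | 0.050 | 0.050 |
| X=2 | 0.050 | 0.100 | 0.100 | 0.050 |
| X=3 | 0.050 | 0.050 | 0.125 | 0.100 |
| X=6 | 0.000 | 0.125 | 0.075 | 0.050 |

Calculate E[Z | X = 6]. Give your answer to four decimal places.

P(X = 6) = 0.250.
Summing Z·P(X=x,Z=y) over the conditioning event gives 0.650.
E[Z | X = 6] = (0.650) / (0.250) = 2.6000.

2.6000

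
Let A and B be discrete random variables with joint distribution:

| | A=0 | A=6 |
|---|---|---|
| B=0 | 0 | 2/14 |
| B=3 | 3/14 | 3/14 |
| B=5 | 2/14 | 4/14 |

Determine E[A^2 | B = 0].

P(B = 0) = 1/7.
Σ A^2·P over the event = 36·(2/14) = 36/7.
E[A^2 | B = 0] = (36/7) / (1/7) = 36.

36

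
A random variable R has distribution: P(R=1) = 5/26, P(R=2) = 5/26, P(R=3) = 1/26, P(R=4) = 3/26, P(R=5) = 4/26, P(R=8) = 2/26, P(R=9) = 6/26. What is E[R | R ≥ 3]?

P(R ≥ 3) = 8/13.
Σ over the event: 3·1/26 + 4·3/26 + 5·2/13 + 8·1/13 + 9·3/13 = 105/26.
E[R | R ≥ 3] = (105/26) / (8/13) = 105/16.

105/16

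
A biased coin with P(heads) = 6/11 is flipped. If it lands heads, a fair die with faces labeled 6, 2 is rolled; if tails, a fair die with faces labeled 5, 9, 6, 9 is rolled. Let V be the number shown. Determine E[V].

E[V | heads] = (6+2)/2 = 4.
E[V | tails] = (5+9+6+9)/4 = 29/4.
By the law of total expectation,
E[V] = (6/11)·(4) + (5/11)·(29/4) = 241/44.

241/44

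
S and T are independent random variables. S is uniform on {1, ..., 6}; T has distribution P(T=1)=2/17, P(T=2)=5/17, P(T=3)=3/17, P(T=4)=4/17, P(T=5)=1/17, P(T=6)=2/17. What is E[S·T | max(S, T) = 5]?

P(max(S, T) = 5) = 19/102.
Summing ST·P(x,y) over outcomes with max(S, T) = 5 gives 130/51.
E[S·T | max(S, T) = 5] = (130/51) / (19/102) = 260/19.

260/19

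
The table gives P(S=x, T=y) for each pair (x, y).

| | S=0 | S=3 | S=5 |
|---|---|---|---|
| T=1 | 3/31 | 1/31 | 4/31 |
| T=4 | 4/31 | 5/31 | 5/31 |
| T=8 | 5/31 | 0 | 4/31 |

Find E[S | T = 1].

23/8

P(T = 1) = 8/31.
Σ S·P over the event = 0·(3/31) + 3·(1/31) + 5·(4/31) = 23/31.
E[S | T = 1] = (23/31) / (8/31) = 23/8.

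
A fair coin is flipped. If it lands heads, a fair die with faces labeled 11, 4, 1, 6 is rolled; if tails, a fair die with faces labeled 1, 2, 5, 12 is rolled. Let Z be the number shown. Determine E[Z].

E[Z | heads] = (11+4+1+6)/4 = 11/2.
E[Z | tails] = (1+2+5+12)/4 = 5.
E[Z] = (1/2)·(11/2) + (1/2)·(5) = 21/4.

21/4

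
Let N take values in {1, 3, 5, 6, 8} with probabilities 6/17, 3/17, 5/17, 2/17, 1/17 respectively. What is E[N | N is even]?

P(N is even) = 3/17.
Σ over the event: 6·2/17 + 8·1/17 = 20/17.
E[N | N is even] = (20/17) / (3/17) = 20/3.

20/3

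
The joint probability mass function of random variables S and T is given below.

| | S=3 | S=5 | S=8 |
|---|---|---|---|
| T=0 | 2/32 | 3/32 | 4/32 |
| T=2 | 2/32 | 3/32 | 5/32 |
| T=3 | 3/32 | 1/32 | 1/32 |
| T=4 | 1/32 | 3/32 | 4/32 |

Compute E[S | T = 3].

P(T = 3) = 5/32.
Σ S·P over the event = 3·(3/32) + 5·(1/32) + 8·(1/32) = 11/16.
E[S | T = 3] = (11/16) / (5/32) = 22/5.

22/5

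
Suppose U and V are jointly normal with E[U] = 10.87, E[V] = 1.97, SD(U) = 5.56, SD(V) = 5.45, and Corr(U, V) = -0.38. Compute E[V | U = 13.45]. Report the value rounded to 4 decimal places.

The regression of V on U has slope ρ·σ_V/σ_U and passes through (μ_U, μ_V).
E[V | U=13.45] = 1.97 + (-0.38)·(5.45/5.56)·(13.45 − (10.87)) = 1.97 + (-0.37248)·(2.58) = 1.0090.

1.0090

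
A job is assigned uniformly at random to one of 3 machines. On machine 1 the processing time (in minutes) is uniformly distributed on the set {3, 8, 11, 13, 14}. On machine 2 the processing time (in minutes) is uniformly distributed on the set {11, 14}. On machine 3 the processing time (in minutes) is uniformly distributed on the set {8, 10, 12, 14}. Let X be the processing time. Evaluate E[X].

E[X | machine 1] = (3+8+11+13+14)/5 = 49/5.
E[X | machine 2] = (11+14)/2 = 25/2.
E[X | machine 3] = (8+10+12+14)/4 = 11.
E[X] = (1/3)·(49/5) + (1/3)·(25/2) + (1/3)·(11) = 111/10.

111/10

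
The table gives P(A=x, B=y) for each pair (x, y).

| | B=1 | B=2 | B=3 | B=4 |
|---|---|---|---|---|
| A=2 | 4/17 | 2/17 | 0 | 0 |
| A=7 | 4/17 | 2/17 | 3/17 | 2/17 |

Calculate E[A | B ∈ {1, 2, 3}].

P(B ∈ {1, 2, 3}) = 15/17.
Σ A·P over the event = 2·(4/17) + 2·(2/17) + 7·(4/17) + 7·(2/17) + 7·(3/17) = 75/17.
E[A | B ∈ {1, 2, 3}] = (75/17) / (15/17) = 5.

5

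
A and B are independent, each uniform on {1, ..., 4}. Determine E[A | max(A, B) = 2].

5/3

Outcomes with max(A, B) = 2: (1,2), (2,1), (2,2), each with probability 1/16.
E[A | max(A, B) = 2] = (1 + 2 + 2) / 3 = 5/3.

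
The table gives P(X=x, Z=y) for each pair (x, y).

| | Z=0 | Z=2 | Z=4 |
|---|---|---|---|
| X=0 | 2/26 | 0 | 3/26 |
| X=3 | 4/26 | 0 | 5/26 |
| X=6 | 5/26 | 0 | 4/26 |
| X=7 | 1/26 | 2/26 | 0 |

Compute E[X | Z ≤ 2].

9/2

P(Z ≤ 2) = 7/13.
Σ X·P over the event = 0·(2/26) + 3·(4/26) + 6·(5/26) + 7·(1/26) + 7·(2/26) = 63/26.
E[X | Z ≤ 2] = (63/26) / (7/13) = 9/2.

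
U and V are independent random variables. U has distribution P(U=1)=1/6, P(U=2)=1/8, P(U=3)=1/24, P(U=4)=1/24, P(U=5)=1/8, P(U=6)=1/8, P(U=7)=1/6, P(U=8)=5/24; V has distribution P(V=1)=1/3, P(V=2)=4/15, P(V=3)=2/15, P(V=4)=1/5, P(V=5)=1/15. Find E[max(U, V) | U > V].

1601/257

P(U > V) = 257/360.
Summing max(U,V)·P(x,y) over outcomes with U > V gives 1601/360.
E[max(U, V) | U > V] = (1601/360) / (257/360) = 1601/257.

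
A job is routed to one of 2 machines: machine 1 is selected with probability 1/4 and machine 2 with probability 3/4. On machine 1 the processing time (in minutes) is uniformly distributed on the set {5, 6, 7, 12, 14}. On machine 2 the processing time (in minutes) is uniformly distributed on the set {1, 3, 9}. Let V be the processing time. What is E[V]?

E[V | machine 1] = (5+6+7+12+14)/5 = 44/5.
E[V | machine 2] = (1+3+9)/3 = 13/3.
E[V] = (1/4)·(44/5) + (3/4)·(13/3) = 109/20.

109/20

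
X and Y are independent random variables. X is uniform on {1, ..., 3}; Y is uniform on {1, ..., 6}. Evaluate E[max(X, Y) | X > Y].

8/3

Outcomes with X > Y: (2,1), (3,1), (3,2), each with probability 1/18.
E[max(X, Y) | X > Y] = (2 + 3 + 3) / 3 = 8/3.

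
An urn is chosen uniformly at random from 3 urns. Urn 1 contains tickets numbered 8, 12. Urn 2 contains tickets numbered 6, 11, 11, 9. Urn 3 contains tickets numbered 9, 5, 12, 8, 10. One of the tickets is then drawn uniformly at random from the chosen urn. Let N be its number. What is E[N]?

187/20

E[N | urn 1] = (8+12)/2 = 10.
E[N | urn 2] = (6+11+11+9)/4 = 37/4.
E[N | urn 3] = (9+5+12+8+10)/5 = 44/5.
E[N] = (1/3)·(10) + (1/3)·(37/4) + (1/3)·(44/5) = 187/20.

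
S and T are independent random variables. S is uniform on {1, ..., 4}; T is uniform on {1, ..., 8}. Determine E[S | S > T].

10/3

P(S > T) = 3/16.
Summing S·P(x,y) over outcomes with S > T gives 5/8.
E[S | S > T] = (5/8) / (3/16) = 10/3.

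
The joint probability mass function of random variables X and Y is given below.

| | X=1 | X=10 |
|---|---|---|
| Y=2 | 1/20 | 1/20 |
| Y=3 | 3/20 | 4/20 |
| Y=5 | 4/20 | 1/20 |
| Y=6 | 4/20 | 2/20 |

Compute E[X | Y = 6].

P(Y = 6) = 3/10.
Σ X·P over the event = 1·(4/20) + 10·(2/20) = 6/5.
E[X | Y = 6] = (6/5) / (3/10) = 4.

4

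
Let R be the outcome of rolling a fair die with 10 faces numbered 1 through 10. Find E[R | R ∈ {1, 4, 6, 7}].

P(R ∈ {1, 4, 6, 7}) = 2/5.
Σ over the event: 1·1/10 + 4·1/10 + 6·1/10 + 7·1/10 = 9/5.
E[R | R ∈ {1, 4, 6, 7}] = (9/5) / (2/5) = 9/2.

9/2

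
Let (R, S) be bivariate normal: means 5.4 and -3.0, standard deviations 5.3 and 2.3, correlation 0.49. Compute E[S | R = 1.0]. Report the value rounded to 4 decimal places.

-3.9356

For a bivariate normal, E[S | R=x] = μ_S + ρ·(σ_S/σ_R)·(x − μ_R).
E[S | R=1.0] = -3.0 + (0.49)·(2.3/5.3)·(1.0 − (5.4)) = -3.0 + (0.21264)·(-4.4) = -3.9356.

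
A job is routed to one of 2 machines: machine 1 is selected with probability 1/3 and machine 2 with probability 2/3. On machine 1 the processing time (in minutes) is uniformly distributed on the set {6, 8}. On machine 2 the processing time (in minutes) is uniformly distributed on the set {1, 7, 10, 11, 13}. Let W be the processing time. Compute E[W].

E[W | machine 1] = (6+8)/2 = 7.
E[W | machine 2] = (1+7+10+11+13)/5 = 42/5.
By the law of total expectation,
E[W] = (1/3)·(7) + (2/3)·(42/5) = 119/15.

119/15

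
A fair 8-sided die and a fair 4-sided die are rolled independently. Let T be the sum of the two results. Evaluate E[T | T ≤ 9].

P(T ≤ 9) = 13/16.
Σ over the event: 2·1/32 + 3·1/16 + 4·3/32 + 5·1/8 + 6·1/8 + 7·1/8 + 8·1/8 + 9·1/8 = 5.
E[T | T ≤ 9] = (5) / (13/16) = 80/13.

80/13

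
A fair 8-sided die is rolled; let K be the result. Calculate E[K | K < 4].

Given K < 4, K is equally likely to be any of {1, 2, 3}.
E[K | K < 4] = (1 + 2 + 3) / 3 = 2.

2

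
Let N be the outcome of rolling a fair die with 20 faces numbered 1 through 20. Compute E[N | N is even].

Given N is even, N is equally likely to be any of {2, 4, 6, 8, 10, 12, 14, 16, 18, 20}.
E[N | N is even] = (2 + 4 + 6 + 8 + 10 + 12 + 14 + 16 + 18 + 20) / 10 = 11.

11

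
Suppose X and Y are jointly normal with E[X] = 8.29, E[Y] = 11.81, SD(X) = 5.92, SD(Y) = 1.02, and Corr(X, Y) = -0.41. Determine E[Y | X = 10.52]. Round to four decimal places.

E[Y | X=x] = μ_Y + ρ(σ_Y/σ_X)(x − μ_X) for jointly normal variables.
E[Y | X=10.52] = 11.81 + (-0.41)·(1.02/5.92)·(10.52 − (8.29)) = 11.81 + (-0.070642)·(2.23) = 11.6525.

11.6525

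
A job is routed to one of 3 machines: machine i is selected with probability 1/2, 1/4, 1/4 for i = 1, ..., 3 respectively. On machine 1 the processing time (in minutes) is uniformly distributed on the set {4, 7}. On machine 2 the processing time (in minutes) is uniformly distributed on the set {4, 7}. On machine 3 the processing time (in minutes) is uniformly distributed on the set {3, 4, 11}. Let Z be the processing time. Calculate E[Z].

E[Z | machine 1] = (4+7)/2 = 11/2.
E[Z | machine 2] = (4+7)/2 = 11/2.
E[Z | machine 3] = (3+4+11)/3 = 6.
By the law of total expectation,
E[Z] = (1/2)·(11/2) + (1/4)·(11/2) + (1/4)·(6) = 45/8.

45/8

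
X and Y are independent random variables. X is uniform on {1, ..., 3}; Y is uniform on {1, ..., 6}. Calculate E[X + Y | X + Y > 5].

64/9

Outcomes with X + Y > 5: (1,5), (1,6), (2,4), (2,5), (2,6), (3,3), (3,4), (3,5), (3,6), each with probability 1/18.
E[X + Y | X + Y > 5] = (6 + 7 + 6 + 7 + 8 + 6 + 7 + 8 + 9) / 9 = 64/9.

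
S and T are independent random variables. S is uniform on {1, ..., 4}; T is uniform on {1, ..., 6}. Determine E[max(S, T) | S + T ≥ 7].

Outcomes with S + T ≥ 7: (1,6), (2,5), (2,6), (3,4), (3,5), (3,6), (4,3), (4,4), (4,5), (4,6), each with probability 1/24.
E[max(S, T) | S + T ≥ 7] = (6 + 5 + 6 + 4 + 5 + 6 + 4 + 4 + 5 + 6) / 10 = 51/10.

51/10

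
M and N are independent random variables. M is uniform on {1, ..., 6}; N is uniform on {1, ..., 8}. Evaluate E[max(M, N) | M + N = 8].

P(M + N = 8) = 1/8.
Summing max(M,N)·P(x,y) over outcomes with M + N = 8 gives 11/16.
E[max(M, N) | M + N = 8] = (11/16) / (1/8) = 11/2.

11/2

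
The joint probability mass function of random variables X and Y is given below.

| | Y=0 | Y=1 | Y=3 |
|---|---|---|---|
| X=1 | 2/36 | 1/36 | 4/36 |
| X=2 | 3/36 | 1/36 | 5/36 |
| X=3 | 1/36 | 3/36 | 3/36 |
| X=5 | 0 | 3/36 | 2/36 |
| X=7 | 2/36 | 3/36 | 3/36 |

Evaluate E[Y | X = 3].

12/7

P(X = 3) = 7/36.
Σ Y·P over the event = 0·(1/36) + 1·(3/36) + 3·(3/36) = 1/3.
E[Y | X = 3] = (1/3) / (7/36) = 12/7.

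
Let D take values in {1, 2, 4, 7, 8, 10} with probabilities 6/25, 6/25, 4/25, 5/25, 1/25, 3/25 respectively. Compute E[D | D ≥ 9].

10

P(D ≥ 9) = 3/25.
Σ over the event: 10·3/25 = 6/5.
E[D | D ≥ 9] = (6/5) / (3/25) = 10.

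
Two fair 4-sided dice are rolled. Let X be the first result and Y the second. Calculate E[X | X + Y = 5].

Outcomes with X + Y = 5: (1,4), (2,3), (3,2), (4,1), each with probability 1/16.
E[X | X + Y = 5] = (1 + 2 + 3 + 4) / 4 = 5/2.

5/2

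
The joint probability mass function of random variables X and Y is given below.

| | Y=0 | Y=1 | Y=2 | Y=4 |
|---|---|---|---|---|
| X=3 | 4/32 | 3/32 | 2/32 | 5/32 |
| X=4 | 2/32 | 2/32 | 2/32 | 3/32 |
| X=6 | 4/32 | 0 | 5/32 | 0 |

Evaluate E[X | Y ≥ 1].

4

P(Y ≥ 1) = 11/16.
Σ X·P over the event = 3·(3/32) + 3·(2/32) + 3·(5/32) + 4·(2/32) + 4·(2/32) + 4·(3/32) + 6·(5/32) = 11/4.
E[X | Y ≥ 1] = (11/4) / (11/16) = 4.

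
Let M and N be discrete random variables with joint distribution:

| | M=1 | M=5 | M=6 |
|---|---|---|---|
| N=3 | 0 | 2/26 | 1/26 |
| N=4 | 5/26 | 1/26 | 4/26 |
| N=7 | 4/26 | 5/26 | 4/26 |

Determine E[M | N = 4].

17/5

P(N = 4) = 5/13.
Σ M·P over the event = 1·(5/26) + 5·(1/26) + 6·(4/26) = 17/13.
E[M | N = 4] = (17/13) / (5/13) = 17/5.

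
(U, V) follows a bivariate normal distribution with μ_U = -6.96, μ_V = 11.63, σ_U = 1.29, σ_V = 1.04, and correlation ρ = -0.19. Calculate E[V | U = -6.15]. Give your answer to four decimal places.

11.5059

E[V | U=x] = μ_V + ρ(σ_V/σ_U)(x − μ_U) for jointly normal variables.
E[V | U=-6.15] = 11.63 + (-0.19)·(1.04/1.29)·(-6.15 − (-6.96)) = 11.63 + (-0.15318)·(0.81) = 11.5059.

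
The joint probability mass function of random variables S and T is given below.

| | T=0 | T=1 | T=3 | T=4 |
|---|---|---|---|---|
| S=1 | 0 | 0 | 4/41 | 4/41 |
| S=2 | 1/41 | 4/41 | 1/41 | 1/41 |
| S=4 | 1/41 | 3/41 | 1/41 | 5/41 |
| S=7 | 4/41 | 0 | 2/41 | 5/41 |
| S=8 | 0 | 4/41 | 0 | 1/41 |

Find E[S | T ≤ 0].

17/3

P(T ≤ 0) = 6/41.
Σ S·P over the event = 2·(1/41) + 4·(1/41) + 7·(4/41) = 34/41.
E[S | T ≤ 0] = (34/41) / (6/41) = 17/3.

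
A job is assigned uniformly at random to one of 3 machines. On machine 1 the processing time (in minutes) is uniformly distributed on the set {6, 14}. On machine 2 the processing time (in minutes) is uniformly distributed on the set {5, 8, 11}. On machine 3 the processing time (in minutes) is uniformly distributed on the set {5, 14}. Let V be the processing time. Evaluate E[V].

E[V | machine 1] = (6+14)/2 = 10.
E[V | machine 2] = (5+8+11)/3 = 8.
E[V | machine 3] = (5+14)/2 = 19/2.
By the law of total expectation,
E[V] = (1/3)·(10) + (1/3)·(8) + (1/3)·(19/2) = 55/6.

55/6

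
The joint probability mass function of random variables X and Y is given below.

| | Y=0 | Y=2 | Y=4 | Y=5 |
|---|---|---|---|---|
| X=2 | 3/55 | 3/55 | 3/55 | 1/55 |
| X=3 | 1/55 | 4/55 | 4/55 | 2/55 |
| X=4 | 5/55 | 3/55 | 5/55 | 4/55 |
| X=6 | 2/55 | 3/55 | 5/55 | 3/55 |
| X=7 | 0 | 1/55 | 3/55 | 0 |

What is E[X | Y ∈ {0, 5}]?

P(Y ∈ {0, 5}) = 21/55.
Σ X·P over the event = 2·(3/55) + 2·(1/55) + 3·(1/55) + 3·(2/55) + 4·(5/55) + 4·(4/55) + 6·(2/55) + 6·(3/55) = 83/55.
E[X | Y ∈ {0, 5}] = (83/55) / (21/55) = 83/21.

83/21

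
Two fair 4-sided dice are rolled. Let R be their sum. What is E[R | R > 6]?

22/3

P(R > 6) = 3/16.
Σ over the event: 7·1/8 + 8·1/16 = 11/8.
E[R | R > 6] = (11/8) / (3/16) = 22/3.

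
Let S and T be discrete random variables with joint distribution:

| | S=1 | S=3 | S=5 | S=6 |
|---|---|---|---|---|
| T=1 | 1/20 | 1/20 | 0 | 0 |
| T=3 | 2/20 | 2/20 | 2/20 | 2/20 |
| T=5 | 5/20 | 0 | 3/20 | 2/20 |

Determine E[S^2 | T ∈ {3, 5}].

P(T ∈ {3, 5}) = 9/10.
Σ S^2·P over the event = 1·(2/20) + 1·(5/20) + 9·(2/20) + 25·(2/20) + 25·(3/20) + 36·(2/20) + 36·(2/20) = 147/10.
E[S^2 | T ∈ {3, 5}] = (147/10) / (9/10) = 49/3.

49/3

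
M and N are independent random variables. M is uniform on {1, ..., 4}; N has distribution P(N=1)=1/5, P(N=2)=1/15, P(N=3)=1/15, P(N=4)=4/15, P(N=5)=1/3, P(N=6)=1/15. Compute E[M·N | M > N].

P(M > N) = 1/5.
Summing MN·P(x,y) over outcomes with M > N gives 53/60.
E[M·N | M > N] = (53/60) / (1/5) = 53/12.

53/12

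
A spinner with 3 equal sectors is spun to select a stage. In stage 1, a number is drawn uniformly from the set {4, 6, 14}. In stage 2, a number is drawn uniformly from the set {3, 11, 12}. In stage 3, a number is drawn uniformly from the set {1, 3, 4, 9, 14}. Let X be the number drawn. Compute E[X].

343/45

E[X | stage 1] = (4+6+14)/3 = 8.
E[X | stage 2] = (3+11+12)/3 = 26/3.
E[X | stage 3] = (1+3+4+9+14)/5 = 31/5.
E[X] = (1/3)·(8) + (1/3)·(26/3) + (1/3)·(31/5) = 343/45.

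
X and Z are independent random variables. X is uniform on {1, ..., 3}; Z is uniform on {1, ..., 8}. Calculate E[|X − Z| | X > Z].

Outcomes with X > Z: (2,1), (3,1), (3,2), each with probability 1/24.
E[|X − Z| | X > Z] = (1 + 2 + 1) / 3 = 4/3.

4/3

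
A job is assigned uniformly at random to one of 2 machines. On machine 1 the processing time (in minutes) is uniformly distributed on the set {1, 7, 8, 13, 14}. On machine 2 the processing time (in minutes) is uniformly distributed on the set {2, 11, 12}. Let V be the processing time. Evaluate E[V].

E[V | machine 1] = (1+7+8+13+14)/5 = 43/5.
E[V | machine 2] = (2+11+12)/3 = 25/3.
E[V] = (1/2)·(43/5) + (1/2)·(25/3) = 127/15.

127/15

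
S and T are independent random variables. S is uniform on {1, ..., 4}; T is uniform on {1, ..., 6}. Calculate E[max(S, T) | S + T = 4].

8/3

P(S + T = 4) = 1/8.
Summing max(S,T)·P(x,y) over outcomes with S + T = 4 gives 1/3.
E[max(S, T) | S + T = 4] = (1/3) / (1/8) = 8/3.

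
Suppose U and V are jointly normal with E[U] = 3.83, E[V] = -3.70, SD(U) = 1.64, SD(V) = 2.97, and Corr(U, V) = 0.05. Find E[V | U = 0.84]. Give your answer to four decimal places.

-3.9707

For a bivariate normal, E[V | U=x] = μ_V + ρ·(σ_V/σ_U)·(x − μ_U).
E[V | U=0.84] = -3.70 + (0.05)·(2.97/1.64)·(0.84 − (3.83)) = -3.70 + (0.090549)·(-2.99) = -3.9707.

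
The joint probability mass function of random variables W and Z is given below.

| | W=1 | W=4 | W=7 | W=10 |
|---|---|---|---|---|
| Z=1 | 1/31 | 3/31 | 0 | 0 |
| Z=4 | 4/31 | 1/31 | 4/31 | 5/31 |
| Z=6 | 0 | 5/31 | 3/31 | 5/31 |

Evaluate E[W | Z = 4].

43/7

P(Z = 4) = 14/31.
Σ W·P over the event = 1·(4/31) + 4·(1/31) + 7·(4/31) + 10·(5/31) = 86/31.
E[W | Z = 4] = (86/31) / (14/31) = 43/7.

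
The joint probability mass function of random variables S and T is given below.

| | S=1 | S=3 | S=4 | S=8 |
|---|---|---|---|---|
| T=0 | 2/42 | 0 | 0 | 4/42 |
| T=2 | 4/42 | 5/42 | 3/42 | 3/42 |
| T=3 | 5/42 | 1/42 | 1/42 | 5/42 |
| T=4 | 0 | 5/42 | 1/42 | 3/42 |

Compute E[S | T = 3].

13/3

P(T = 3) = 2/7.
Σ S·P over the event = 1·(5/42) + 3·(1/42) + 4·(1/42) + 8·(5/42) = 26/21.
E[S | T = 3] = (26/21) / (2/7) = 13/3.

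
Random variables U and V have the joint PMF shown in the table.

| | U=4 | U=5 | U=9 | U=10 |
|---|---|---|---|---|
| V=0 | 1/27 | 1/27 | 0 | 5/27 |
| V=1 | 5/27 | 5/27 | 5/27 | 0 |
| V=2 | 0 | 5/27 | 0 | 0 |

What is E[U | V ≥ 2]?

5

P(V ≥ 2) = 5/27.
Σ U·P over the event = 5·(5/27) = 25/27.
E[U | V ≥ 2] = (25/27) / (5/27) = 5.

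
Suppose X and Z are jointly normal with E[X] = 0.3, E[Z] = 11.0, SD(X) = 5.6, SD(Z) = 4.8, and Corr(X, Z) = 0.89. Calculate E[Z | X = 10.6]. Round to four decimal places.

The regression of Z on X has slope ρ·σ_Z/σ_X and passes through (μ_X, μ_Z).
E[Z | X=10.6] = 11.0 + (0.89)·(4.8/5.6)·(10.6 − (0.3)) = 11.0 + (0.762857)·(10.3) = 18.8574.

18.8574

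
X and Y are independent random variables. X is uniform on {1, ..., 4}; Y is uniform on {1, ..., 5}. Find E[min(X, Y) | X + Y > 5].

27/10

Outcomes with X + Y > 5: (1,5), (2,4), (2,5), (3,3), (3,4), (3,5), (4,2), (4,3), (4,4), (4,5), each with probability 1/20.
E[min(X, Y) | X + Y > 5] = (1 + 2 + 2 + 3 + 3 + 3 + 2 + 3 + 4 + 4) / 10 = 27/10.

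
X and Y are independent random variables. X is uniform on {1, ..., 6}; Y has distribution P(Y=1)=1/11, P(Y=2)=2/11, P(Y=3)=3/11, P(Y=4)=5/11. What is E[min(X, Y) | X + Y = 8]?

P(X + Y = 8) = 5/33.
Summing min(X,Y)·P(x,y) over outcomes with X + Y = 8 gives 1/2.
E[min(X, Y) | X + Y = 8] = (1/2) / (5/33) = 33/10.

33/10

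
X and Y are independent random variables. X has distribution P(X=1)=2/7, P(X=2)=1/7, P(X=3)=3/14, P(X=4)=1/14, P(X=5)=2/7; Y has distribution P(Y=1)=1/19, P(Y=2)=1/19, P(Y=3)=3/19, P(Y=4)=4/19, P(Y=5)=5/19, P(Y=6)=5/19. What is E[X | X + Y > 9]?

P(X + Y > 9) = 45/266.
Summing X·P(x,y) over outcomes with X + Y > 9 gives 110/133.
E[X | X + Y > 9] = (110/133) / (45/266) = 44/9.

44/9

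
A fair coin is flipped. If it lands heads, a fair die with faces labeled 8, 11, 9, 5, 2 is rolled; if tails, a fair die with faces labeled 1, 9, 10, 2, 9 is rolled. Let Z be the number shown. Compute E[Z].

E[Z | heads] = (8+11+9+5+2)/5 = 7.
E[Z | tails] = (1+9+10+2+9)/5 = 31/5.
By the law of total expectation,
E[Z] = (1/2)·(7) + (1/2)·(31/5) = 33/5.

33/5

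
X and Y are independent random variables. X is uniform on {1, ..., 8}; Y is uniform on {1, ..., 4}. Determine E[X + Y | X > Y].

87/11

P(X > Y) = 11/16.
Summing (X+Y)·P(x,y) over outcomes with X > Y gives 87/16.
E[X + Y | X > Y] = (87/16) / (11/16) = 87/11.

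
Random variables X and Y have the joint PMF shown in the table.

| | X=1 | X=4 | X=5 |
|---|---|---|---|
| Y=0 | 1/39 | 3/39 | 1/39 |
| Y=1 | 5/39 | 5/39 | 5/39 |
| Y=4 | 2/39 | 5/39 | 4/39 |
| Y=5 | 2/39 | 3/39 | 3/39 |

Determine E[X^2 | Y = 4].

182/11

P(Y = 4) = 11/39.
Σ X^2·P over the event = 1·(2/39) + 16·(5/39) + 25·(4/39) = 14/3.
E[X^2 | Y = 4] = (14/3) / (11/39) = 182/11.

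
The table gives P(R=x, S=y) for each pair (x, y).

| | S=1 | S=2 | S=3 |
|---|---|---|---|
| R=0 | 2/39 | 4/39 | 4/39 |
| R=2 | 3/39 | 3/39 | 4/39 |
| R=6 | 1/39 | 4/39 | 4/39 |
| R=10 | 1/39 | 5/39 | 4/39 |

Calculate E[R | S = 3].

P(S = 3) = 16/39.
Summing R·P(R=x,S=y) over the conditioning event gives 24/13.
E[R | S = 3] = (24/13) / (16/39) = 9/2.

9/2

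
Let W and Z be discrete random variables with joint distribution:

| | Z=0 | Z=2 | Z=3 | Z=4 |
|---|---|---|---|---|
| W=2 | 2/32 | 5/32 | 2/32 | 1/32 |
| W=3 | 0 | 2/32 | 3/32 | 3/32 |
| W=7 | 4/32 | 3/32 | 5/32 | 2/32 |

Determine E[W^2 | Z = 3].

28

P(Z = 3) = 5/16.
Σ W^2·P over the event = 4·(2/32) + 9·(3/32) + 49·(5/32) = 35/4.
E[W^2 | Z = 3] = (35/4) / (5/16) = 28.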